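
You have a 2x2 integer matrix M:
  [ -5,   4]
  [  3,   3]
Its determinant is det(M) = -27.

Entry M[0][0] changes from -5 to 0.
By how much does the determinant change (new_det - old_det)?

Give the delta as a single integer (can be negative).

Cofactor C_00 = 3
Entry delta = 0 - -5 = 5
Det delta = entry_delta * cofactor = 5 * 3 = 15

Answer: 15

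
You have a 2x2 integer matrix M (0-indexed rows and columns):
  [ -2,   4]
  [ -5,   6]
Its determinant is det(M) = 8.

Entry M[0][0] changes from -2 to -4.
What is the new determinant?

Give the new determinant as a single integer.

det is linear in row 0: changing M[0][0] by delta changes det by delta * cofactor(0,0).
Cofactor C_00 = (-1)^(0+0) * minor(0,0) = 6
Entry delta = -4 - -2 = -2
Det delta = -2 * 6 = -12
New det = 8 + -12 = -4

Answer: -4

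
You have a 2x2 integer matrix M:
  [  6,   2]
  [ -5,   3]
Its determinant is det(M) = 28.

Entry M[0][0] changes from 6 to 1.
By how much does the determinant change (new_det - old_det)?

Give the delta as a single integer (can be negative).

Answer: -15

Derivation:
Cofactor C_00 = 3
Entry delta = 1 - 6 = -5
Det delta = entry_delta * cofactor = -5 * 3 = -15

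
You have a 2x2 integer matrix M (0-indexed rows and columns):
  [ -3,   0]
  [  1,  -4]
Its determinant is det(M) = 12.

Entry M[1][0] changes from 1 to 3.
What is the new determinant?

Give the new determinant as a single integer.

Answer: 12

Derivation:
det is linear in row 1: changing M[1][0] by delta changes det by delta * cofactor(1,0).
Cofactor C_10 = (-1)^(1+0) * minor(1,0) = 0
Entry delta = 3 - 1 = 2
Det delta = 2 * 0 = 0
New det = 12 + 0 = 12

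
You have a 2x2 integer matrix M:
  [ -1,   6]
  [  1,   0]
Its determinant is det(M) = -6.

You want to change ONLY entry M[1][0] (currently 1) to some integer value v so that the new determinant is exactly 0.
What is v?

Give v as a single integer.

Answer: 0

Derivation:
det is linear in entry M[1][0]: det = old_det + (v - 1) * C_10
Cofactor C_10 = -6
Want det = 0: -6 + (v - 1) * -6 = 0
  (v - 1) = 6 / -6 = -1
  v = 1 + (-1) = 0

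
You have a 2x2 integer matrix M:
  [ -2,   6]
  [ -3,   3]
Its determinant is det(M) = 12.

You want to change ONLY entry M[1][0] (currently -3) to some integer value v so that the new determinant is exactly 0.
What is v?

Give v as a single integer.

det is linear in entry M[1][0]: det = old_det + (v - -3) * C_10
Cofactor C_10 = -6
Want det = 0: 12 + (v - -3) * -6 = 0
  (v - -3) = -12 / -6 = 2
  v = -3 + (2) = -1

Answer: -1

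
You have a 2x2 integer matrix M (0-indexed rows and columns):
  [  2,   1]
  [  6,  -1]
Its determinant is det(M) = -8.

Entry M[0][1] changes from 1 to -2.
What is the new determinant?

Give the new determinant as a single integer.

det is linear in row 0: changing M[0][1] by delta changes det by delta * cofactor(0,1).
Cofactor C_01 = (-1)^(0+1) * minor(0,1) = -6
Entry delta = -2 - 1 = -3
Det delta = -3 * -6 = 18
New det = -8 + 18 = 10

Answer: 10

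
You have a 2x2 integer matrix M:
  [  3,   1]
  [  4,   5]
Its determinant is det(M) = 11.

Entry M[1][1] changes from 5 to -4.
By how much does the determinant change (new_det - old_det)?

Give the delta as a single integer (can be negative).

Answer: -27

Derivation:
Cofactor C_11 = 3
Entry delta = -4 - 5 = -9
Det delta = entry_delta * cofactor = -9 * 3 = -27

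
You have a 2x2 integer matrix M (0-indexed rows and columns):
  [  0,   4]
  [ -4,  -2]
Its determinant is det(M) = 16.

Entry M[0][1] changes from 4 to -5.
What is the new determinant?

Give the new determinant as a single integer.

Answer: -20

Derivation:
det is linear in row 0: changing M[0][1] by delta changes det by delta * cofactor(0,1).
Cofactor C_01 = (-1)^(0+1) * minor(0,1) = 4
Entry delta = -5 - 4 = -9
Det delta = -9 * 4 = -36
New det = 16 + -36 = -20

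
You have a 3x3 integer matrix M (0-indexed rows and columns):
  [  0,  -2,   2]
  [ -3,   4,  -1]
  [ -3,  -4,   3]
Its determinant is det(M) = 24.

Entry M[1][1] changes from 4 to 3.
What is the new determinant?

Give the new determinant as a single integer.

Answer: 18

Derivation:
det is linear in row 1: changing M[1][1] by delta changes det by delta * cofactor(1,1).
Cofactor C_11 = (-1)^(1+1) * minor(1,1) = 6
Entry delta = 3 - 4 = -1
Det delta = -1 * 6 = -6
New det = 24 + -6 = 18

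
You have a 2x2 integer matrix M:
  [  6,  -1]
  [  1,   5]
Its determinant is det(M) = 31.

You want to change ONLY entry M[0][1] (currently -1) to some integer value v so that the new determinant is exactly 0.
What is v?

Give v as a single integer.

det is linear in entry M[0][1]: det = old_det + (v - -1) * C_01
Cofactor C_01 = -1
Want det = 0: 31 + (v - -1) * -1 = 0
  (v - -1) = -31 / -1 = 31
  v = -1 + (31) = 30

Answer: 30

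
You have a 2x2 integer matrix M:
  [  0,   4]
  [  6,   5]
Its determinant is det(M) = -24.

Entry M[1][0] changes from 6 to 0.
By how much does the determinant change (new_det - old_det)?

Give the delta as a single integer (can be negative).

Answer: 24

Derivation:
Cofactor C_10 = -4
Entry delta = 0 - 6 = -6
Det delta = entry_delta * cofactor = -6 * -4 = 24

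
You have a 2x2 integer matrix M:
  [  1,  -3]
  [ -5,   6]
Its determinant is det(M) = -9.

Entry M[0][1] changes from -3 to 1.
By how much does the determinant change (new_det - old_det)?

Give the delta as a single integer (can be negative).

Cofactor C_01 = 5
Entry delta = 1 - -3 = 4
Det delta = entry_delta * cofactor = 4 * 5 = 20

Answer: 20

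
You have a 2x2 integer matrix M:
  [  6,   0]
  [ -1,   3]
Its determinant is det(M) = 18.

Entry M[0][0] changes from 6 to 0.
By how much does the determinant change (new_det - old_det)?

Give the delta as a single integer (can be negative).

Answer: -18

Derivation:
Cofactor C_00 = 3
Entry delta = 0 - 6 = -6
Det delta = entry_delta * cofactor = -6 * 3 = -18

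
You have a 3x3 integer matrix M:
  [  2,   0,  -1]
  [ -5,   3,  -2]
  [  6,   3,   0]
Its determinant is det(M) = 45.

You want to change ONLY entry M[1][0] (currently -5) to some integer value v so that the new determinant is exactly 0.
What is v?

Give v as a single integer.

det is linear in entry M[1][0]: det = old_det + (v - -5) * C_10
Cofactor C_10 = -3
Want det = 0: 45 + (v - -5) * -3 = 0
  (v - -5) = -45 / -3 = 15
  v = -5 + (15) = 10

Answer: 10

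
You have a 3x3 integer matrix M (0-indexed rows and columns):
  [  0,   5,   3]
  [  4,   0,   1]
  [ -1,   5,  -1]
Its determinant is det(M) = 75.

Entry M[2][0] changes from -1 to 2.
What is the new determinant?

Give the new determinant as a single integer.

det is linear in row 2: changing M[2][0] by delta changes det by delta * cofactor(2,0).
Cofactor C_20 = (-1)^(2+0) * minor(2,0) = 5
Entry delta = 2 - -1 = 3
Det delta = 3 * 5 = 15
New det = 75 + 15 = 90

Answer: 90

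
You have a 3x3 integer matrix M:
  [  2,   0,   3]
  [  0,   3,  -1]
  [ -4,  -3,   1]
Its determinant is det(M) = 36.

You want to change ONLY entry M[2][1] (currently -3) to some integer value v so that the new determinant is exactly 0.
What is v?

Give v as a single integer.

det is linear in entry M[2][1]: det = old_det + (v - -3) * C_21
Cofactor C_21 = 2
Want det = 0: 36 + (v - -3) * 2 = 0
  (v - -3) = -36 / 2 = -18
  v = -3 + (-18) = -21

Answer: -21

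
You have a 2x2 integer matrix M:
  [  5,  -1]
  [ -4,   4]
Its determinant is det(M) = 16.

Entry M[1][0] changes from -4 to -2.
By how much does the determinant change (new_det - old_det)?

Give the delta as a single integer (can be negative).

Answer: 2

Derivation:
Cofactor C_10 = 1
Entry delta = -2 - -4 = 2
Det delta = entry_delta * cofactor = 2 * 1 = 2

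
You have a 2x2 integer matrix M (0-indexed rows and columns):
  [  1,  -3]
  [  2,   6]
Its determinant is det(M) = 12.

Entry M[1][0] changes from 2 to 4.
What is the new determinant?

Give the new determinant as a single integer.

det is linear in row 1: changing M[1][0] by delta changes det by delta * cofactor(1,0).
Cofactor C_10 = (-1)^(1+0) * minor(1,0) = 3
Entry delta = 4 - 2 = 2
Det delta = 2 * 3 = 6
New det = 12 + 6 = 18

Answer: 18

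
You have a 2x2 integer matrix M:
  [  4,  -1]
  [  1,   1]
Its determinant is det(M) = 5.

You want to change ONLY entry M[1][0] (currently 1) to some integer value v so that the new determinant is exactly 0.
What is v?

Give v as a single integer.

det is linear in entry M[1][0]: det = old_det + (v - 1) * C_10
Cofactor C_10 = 1
Want det = 0: 5 + (v - 1) * 1 = 0
  (v - 1) = -5 / 1 = -5
  v = 1 + (-5) = -4

Answer: -4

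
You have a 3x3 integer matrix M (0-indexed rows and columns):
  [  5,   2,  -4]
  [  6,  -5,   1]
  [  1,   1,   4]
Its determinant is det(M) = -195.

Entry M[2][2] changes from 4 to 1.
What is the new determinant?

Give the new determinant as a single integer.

det is linear in row 2: changing M[2][2] by delta changes det by delta * cofactor(2,2).
Cofactor C_22 = (-1)^(2+2) * minor(2,2) = -37
Entry delta = 1 - 4 = -3
Det delta = -3 * -37 = 111
New det = -195 + 111 = -84

Answer: -84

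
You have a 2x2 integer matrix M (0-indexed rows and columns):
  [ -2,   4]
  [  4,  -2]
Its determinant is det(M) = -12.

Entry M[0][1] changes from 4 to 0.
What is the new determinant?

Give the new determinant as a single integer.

Answer: 4

Derivation:
det is linear in row 0: changing M[0][1] by delta changes det by delta * cofactor(0,1).
Cofactor C_01 = (-1)^(0+1) * minor(0,1) = -4
Entry delta = 0 - 4 = -4
Det delta = -4 * -4 = 16
New det = -12 + 16 = 4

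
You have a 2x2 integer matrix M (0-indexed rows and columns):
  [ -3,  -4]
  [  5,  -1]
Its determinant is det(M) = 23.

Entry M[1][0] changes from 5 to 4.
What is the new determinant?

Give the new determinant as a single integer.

Answer: 19

Derivation:
det is linear in row 1: changing M[1][0] by delta changes det by delta * cofactor(1,0).
Cofactor C_10 = (-1)^(1+0) * minor(1,0) = 4
Entry delta = 4 - 5 = -1
Det delta = -1 * 4 = -4
New det = 23 + -4 = 19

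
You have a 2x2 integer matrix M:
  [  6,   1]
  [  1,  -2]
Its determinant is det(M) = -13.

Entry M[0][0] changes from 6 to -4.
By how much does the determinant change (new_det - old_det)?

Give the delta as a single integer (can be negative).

Cofactor C_00 = -2
Entry delta = -4 - 6 = -10
Det delta = entry_delta * cofactor = -10 * -2 = 20

Answer: 20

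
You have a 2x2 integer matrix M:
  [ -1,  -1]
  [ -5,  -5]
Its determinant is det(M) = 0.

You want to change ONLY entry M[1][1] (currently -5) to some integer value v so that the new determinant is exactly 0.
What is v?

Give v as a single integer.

Answer: -5

Derivation:
det is linear in entry M[1][1]: det = old_det + (v - -5) * C_11
Cofactor C_11 = -1
Want det = 0: 0 + (v - -5) * -1 = 0
  (v - -5) = 0 / -1 = 0
  v = -5 + (0) = -5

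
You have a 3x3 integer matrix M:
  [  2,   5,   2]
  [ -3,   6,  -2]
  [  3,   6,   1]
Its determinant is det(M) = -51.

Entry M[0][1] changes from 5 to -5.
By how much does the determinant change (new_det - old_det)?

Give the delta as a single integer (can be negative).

Cofactor C_01 = -3
Entry delta = -5 - 5 = -10
Det delta = entry_delta * cofactor = -10 * -3 = 30

Answer: 30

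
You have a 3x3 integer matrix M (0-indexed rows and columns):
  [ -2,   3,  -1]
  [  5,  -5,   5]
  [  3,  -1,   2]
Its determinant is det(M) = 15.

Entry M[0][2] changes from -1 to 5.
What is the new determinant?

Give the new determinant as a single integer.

det is linear in row 0: changing M[0][2] by delta changes det by delta * cofactor(0,2).
Cofactor C_02 = (-1)^(0+2) * minor(0,2) = 10
Entry delta = 5 - -1 = 6
Det delta = 6 * 10 = 60
New det = 15 + 60 = 75

Answer: 75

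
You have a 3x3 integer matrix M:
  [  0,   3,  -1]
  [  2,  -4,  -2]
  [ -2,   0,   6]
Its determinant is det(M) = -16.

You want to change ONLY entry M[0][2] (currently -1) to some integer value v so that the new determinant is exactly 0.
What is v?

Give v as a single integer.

det is linear in entry M[0][2]: det = old_det + (v - -1) * C_02
Cofactor C_02 = -8
Want det = 0: -16 + (v - -1) * -8 = 0
  (v - -1) = 16 / -8 = -2
  v = -1 + (-2) = -3

Answer: -3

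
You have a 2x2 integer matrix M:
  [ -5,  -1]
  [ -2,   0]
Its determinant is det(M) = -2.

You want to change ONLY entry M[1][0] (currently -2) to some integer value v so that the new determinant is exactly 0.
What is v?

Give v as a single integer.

det is linear in entry M[1][0]: det = old_det + (v - -2) * C_10
Cofactor C_10 = 1
Want det = 0: -2 + (v - -2) * 1 = 0
  (v - -2) = 2 / 1 = 2
  v = -2 + (2) = 0

Answer: 0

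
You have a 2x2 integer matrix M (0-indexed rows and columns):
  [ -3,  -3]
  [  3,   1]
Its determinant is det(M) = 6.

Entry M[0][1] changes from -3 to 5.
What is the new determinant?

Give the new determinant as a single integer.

Answer: -18

Derivation:
det is linear in row 0: changing M[0][1] by delta changes det by delta * cofactor(0,1).
Cofactor C_01 = (-1)^(0+1) * minor(0,1) = -3
Entry delta = 5 - -3 = 8
Det delta = 8 * -3 = -24
New det = 6 + -24 = -18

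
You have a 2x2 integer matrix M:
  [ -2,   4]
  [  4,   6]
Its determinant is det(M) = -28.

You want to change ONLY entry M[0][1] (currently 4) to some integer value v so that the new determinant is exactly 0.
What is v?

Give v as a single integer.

det is linear in entry M[0][1]: det = old_det + (v - 4) * C_01
Cofactor C_01 = -4
Want det = 0: -28 + (v - 4) * -4 = 0
  (v - 4) = 28 / -4 = -7
  v = 4 + (-7) = -3

Answer: -3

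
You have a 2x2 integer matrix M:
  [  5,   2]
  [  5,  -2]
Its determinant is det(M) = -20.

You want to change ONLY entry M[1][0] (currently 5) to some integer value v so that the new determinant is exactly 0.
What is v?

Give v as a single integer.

det is linear in entry M[1][0]: det = old_det + (v - 5) * C_10
Cofactor C_10 = -2
Want det = 0: -20 + (v - 5) * -2 = 0
  (v - 5) = 20 / -2 = -10
  v = 5 + (-10) = -5

Answer: -5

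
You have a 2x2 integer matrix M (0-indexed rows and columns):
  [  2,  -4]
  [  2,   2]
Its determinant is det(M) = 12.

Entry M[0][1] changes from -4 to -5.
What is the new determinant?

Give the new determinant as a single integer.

Answer: 14

Derivation:
det is linear in row 0: changing M[0][1] by delta changes det by delta * cofactor(0,1).
Cofactor C_01 = (-1)^(0+1) * minor(0,1) = -2
Entry delta = -5 - -4 = -1
Det delta = -1 * -2 = 2
New det = 12 + 2 = 14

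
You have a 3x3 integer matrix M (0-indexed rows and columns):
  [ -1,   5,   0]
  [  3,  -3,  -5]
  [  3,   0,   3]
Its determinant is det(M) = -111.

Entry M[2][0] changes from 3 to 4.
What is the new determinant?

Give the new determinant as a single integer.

Answer: -136

Derivation:
det is linear in row 2: changing M[2][0] by delta changes det by delta * cofactor(2,0).
Cofactor C_20 = (-1)^(2+0) * minor(2,0) = -25
Entry delta = 4 - 3 = 1
Det delta = 1 * -25 = -25
New det = -111 + -25 = -136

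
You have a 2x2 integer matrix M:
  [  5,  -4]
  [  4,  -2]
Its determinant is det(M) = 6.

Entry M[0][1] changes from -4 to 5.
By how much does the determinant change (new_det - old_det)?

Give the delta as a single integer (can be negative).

Cofactor C_01 = -4
Entry delta = 5 - -4 = 9
Det delta = entry_delta * cofactor = 9 * -4 = -36

Answer: -36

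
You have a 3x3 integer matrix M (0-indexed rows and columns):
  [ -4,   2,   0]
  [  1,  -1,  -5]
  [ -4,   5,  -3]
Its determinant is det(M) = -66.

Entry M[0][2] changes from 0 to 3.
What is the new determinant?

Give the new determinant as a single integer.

Answer: -63

Derivation:
det is linear in row 0: changing M[0][2] by delta changes det by delta * cofactor(0,2).
Cofactor C_02 = (-1)^(0+2) * minor(0,2) = 1
Entry delta = 3 - 0 = 3
Det delta = 3 * 1 = 3
New det = -66 + 3 = -63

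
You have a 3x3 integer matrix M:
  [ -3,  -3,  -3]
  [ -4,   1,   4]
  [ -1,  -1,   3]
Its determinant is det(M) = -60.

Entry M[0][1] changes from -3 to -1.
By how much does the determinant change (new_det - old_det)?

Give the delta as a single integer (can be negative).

Answer: 16

Derivation:
Cofactor C_01 = 8
Entry delta = -1 - -3 = 2
Det delta = entry_delta * cofactor = 2 * 8 = 16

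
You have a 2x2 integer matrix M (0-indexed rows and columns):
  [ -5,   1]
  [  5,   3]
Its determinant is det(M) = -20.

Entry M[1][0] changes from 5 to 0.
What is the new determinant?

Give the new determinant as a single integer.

Answer: -15

Derivation:
det is linear in row 1: changing M[1][0] by delta changes det by delta * cofactor(1,0).
Cofactor C_10 = (-1)^(1+0) * minor(1,0) = -1
Entry delta = 0 - 5 = -5
Det delta = -5 * -1 = 5
New det = -20 + 5 = -15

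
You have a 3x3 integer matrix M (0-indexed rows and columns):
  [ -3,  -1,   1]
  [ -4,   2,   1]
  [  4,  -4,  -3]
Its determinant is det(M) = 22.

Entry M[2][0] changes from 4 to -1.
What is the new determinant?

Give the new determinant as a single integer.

Answer: 37

Derivation:
det is linear in row 2: changing M[2][0] by delta changes det by delta * cofactor(2,0).
Cofactor C_20 = (-1)^(2+0) * minor(2,0) = -3
Entry delta = -1 - 4 = -5
Det delta = -5 * -3 = 15
New det = 22 + 15 = 37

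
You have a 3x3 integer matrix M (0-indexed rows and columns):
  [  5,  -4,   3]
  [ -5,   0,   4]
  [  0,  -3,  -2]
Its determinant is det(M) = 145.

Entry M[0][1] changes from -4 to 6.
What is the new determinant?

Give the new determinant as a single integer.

Answer: 45

Derivation:
det is linear in row 0: changing M[0][1] by delta changes det by delta * cofactor(0,1).
Cofactor C_01 = (-1)^(0+1) * minor(0,1) = -10
Entry delta = 6 - -4 = 10
Det delta = 10 * -10 = -100
New det = 145 + -100 = 45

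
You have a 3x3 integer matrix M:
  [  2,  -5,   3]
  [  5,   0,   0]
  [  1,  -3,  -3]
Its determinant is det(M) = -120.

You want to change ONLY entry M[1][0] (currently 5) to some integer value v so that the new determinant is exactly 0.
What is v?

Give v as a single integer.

det is linear in entry M[1][0]: det = old_det + (v - 5) * C_10
Cofactor C_10 = -24
Want det = 0: -120 + (v - 5) * -24 = 0
  (v - 5) = 120 / -24 = -5
  v = 5 + (-5) = 0

Answer: 0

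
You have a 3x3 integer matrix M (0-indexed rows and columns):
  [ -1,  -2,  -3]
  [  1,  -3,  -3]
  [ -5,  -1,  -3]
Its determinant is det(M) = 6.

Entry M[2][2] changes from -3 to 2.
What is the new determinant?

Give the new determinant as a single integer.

det is linear in row 2: changing M[2][2] by delta changes det by delta * cofactor(2,2).
Cofactor C_22 = (-1)^(2+2) * minor(2,2) = 5
Entry delta = 2 - -3 = 5
Det delta = 5 * 5 = 25
New det = 6 + 25 = 31

Answer: 31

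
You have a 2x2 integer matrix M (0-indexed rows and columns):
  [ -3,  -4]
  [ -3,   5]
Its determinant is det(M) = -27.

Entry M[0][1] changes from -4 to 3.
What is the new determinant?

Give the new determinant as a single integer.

det is linear in row 0: changing M[0][1] by delta changes det by delta * cofactor(0,1).
Cofactor C_01 = (-1)^(0+1) * minor(0,1) = 3
Entry delta = 3 - -4 = 7
Det delta = 7 * 3 = 21
New det = -27 + 21 = -6

Answer: -6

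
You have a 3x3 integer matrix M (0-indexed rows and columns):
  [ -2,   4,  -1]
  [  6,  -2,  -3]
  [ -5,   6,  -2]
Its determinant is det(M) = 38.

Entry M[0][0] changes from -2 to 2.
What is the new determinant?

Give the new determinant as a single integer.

Answer: 126

Derivation:
det is linear in row 0: changing M[0][0] by delta changes det by delta * cofactor(0,0).
Cofactor C_00 = (-1)^(0+0) * minor(0,0) = 22
Entry delta = 2 - -2 = 4
Det delta = 4 * 22 = 88
New det = 38 + 88 = 126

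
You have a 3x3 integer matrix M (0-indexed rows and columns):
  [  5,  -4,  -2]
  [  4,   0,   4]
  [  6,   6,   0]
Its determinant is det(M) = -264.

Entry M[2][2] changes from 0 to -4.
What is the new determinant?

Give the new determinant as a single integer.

det is linear in row 2: changing M[2][2] by delta changes det by delta * cofactor(2,2).
Cofactor C_22 = (-1)^(2+2) * minor(2,2) = 16
Entry delta = -4 - 0 = -4
Det delta = -4 * 16 = -64
New det = -264 + -64 = -328

Answer: -328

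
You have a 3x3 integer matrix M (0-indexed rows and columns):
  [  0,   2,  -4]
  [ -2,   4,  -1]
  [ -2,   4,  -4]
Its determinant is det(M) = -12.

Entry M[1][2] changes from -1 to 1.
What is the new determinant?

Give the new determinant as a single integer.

det is linear in row 1: changing M[1][2] by delta changes det by delta * cofactor(1,2).
Cofactor C_12 = (-1)^(1+2) * minor(1,2) = -4
Entry delta = 1 - -1 = 2
Det delta = 2 * -4 = -8
New det = -12 + -8 = -20

Answer: -20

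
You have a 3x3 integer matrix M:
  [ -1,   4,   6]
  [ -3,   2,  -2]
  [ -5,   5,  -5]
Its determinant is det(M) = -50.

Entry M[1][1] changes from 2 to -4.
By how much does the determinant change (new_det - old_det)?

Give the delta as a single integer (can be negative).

Answer: -210

Derivation:
Cofactor C_11 = 35
Entry delta = -4 - 2 = -6
Det delta = entry_delta * cofactor = -6 * 35 = -210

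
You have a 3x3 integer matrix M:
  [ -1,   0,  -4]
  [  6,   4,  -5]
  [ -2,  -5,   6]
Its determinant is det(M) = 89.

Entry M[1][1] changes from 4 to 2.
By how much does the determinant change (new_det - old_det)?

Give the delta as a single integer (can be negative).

Cofactor C_11 = -14
Entry delta = 2 - 4 = -2
Det delta = entry_delta * cofactor = -2 * -14 = 28

Answer: 28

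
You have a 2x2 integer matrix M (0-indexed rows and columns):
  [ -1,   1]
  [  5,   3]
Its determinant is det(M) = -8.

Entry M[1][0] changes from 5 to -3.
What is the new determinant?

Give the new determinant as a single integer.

det is linear in row 1: changing M[1][0] by delta changes det by delta * cofactor(1,0).
Cofactor C_10 = (-1)^(1+0) * minor(1,0) = -1
Entry delta = -3 - 5 = -8
Det delta = -8 * -1 = 8
New det = -8 + 8 = 0

Answer: 0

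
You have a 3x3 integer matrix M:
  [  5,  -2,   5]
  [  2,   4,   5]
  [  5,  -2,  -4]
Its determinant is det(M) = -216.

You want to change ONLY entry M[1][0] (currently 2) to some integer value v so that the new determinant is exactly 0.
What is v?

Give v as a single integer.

Answer: -10

Derivation:
det is linear in entry M[1][0]: det = old_det + (v - 2) * C_10
Cofactor C_10 = -18
Want det = 0: -216 + (v - 2) * -18 = 0
  (v - 2) = 216 / -18 = -12
  v = 2 + (-12) = -10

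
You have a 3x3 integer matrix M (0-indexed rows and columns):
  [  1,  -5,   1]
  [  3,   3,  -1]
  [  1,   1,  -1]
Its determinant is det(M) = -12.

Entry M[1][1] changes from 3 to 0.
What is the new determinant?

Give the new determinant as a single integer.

Answer: -6

Derivation:
det is linear in row 1: changing M[1][1] by delta changes det by delta * cofactor(1,1).
Cofactor C_11 = (-1)^(1+1) * minor(1,1) = -2
Entry delta = 0 - 3 = -3
Det delta = -3 * -2 = 6
New det = -12 + 6 = -6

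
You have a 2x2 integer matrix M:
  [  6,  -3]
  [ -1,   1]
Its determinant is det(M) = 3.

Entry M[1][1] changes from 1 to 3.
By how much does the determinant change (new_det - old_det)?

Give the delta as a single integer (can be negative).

Answer: 12

Derivation:
Cofactor C_11 = 6
Entry delta = 3 - 1 = 2
Det delta = entry_delta * cofactor = 2 * 6 = 12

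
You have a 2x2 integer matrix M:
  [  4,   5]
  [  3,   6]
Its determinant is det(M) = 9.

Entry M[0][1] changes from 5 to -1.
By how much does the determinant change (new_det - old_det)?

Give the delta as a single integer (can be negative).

Answer: 18

Derivation:
Cofactor C_01 = -3
Entry delta = -1 - 5 = -6
Det delta = entry_delta * cofactor = -6 * -3 = 18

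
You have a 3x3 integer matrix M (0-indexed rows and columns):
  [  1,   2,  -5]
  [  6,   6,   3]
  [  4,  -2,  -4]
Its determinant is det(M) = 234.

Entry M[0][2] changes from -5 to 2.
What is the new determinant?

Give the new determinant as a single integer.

det is linear in row 0: changing M[0][2] by delta changes det by delta * cofactor(0,2).
Cofactor C_02 = (-1)^(0+2) * minor(0,2) = -36
Entry delta = 2 - -5 = 7
Det delta = 7 * -36 = -252
New det = 234 + -252 = -18

Answer: -18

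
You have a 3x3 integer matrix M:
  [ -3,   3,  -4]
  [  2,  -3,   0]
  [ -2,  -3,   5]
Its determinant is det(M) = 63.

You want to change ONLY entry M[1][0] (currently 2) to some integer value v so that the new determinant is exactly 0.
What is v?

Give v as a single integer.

det is linear in entry M[1][0]: det = old_det + (v - 2) * C_10
Cofactor C_10 = -3
Want det = 0: 63 + (v - 2) * -3 = 0
  (v - 2) = -63 / -3 = 21
  v = 2 + (21) = 23

Answer: 23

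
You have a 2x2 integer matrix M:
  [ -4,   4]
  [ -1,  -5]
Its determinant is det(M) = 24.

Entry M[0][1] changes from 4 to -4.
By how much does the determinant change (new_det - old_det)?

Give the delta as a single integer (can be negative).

Cofactor C_01 = 1
Entry delta = -4 - 4 = -8
Det delta = entry_delta * cofactor = -8 * 1 = -8

Answer: -8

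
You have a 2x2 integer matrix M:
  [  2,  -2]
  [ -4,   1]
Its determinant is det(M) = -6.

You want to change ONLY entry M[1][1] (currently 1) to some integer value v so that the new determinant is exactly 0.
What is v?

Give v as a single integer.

det is linear in entry M[1][1]: det = old_det + (v - 1) * C_11
Cofactor C_11 = 2
Want det = 0: -6 + (v - 1) * 2 = 0
  (v - 1) = 6 / 2 = 3
  v = 1 + (3) = 4

Answer: 4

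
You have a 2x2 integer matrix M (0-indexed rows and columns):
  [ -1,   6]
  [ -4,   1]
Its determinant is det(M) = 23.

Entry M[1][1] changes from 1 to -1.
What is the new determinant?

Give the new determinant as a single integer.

det is linear in row 1: changing M[1][1] by delta changes det by delta * cofactor(1,1).
Cofactor C_11 = (-1)^(1+1) * minor(1,1) = -1
Entry delta = -1 - 1 = -2
Det delta = -2 * -1 = 2
New det = 23 + 2 = 25

Answer: 25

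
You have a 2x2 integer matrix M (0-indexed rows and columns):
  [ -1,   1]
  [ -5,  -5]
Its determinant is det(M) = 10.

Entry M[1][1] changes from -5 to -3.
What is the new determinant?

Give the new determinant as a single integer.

det is linear in row 1: changing M[1][1] by delta changes det by delta * cofactor(1,1).
Cofactor C_11 = (-1)^(1+1) * minor(1,1) = -1
Entry delta = -3 - -5 = 2
Det delta = 2 * -1 = -2
New det = 10 + -2 = 8

Answer: 8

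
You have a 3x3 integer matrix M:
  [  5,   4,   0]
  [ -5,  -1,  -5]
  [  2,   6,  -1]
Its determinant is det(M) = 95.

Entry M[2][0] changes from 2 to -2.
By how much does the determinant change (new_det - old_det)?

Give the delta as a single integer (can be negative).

Cofactor C_20 = -20
Entry delta = -2 - 2 = -4
Det delta = entry_delta * cofactor = -4 * -20 = 80

Answer: 80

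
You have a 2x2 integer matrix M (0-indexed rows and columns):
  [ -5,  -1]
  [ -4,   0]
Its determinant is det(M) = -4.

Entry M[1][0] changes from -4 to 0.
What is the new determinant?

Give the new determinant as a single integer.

Answer: 0

Derivation:
det is linear in row 1: changing M[1][0] by delta changes det by delta * cofactor(1,0).
Cofactor C_10 = (-1)^(1+0) * minor(1,0) = 1
Entry delta = 0 - -4 = 4
Det delta = 4 * 1 = 4
New det = -4 + 4 = 0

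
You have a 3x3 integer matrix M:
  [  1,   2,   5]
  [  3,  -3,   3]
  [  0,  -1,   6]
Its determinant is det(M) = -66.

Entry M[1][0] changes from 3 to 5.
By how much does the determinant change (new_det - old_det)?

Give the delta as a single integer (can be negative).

Answer: -34

Derivation:
Cofactor C_10 = -17
Entry delta = 5 - 3 = 2
Det delta = entry_delta * cofactor = 2 * -17 = -34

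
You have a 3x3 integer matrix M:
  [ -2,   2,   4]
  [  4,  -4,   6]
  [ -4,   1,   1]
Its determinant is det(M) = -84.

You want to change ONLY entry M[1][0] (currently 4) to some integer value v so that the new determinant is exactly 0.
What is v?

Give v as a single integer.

Answer: 46

Derivation:
det is linear in entry M[1][0]: det = old_det + (v - 4) * C_10
Cofactor C_10 = 2
Want det = 0: -84 + (v - 4) * 2 = 0
  (v - 4) = 84 / 2 = 42
  v = 4 + (42) = 46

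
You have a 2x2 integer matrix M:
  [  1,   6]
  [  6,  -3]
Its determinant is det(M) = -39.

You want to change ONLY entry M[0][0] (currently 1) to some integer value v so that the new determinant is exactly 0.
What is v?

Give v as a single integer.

det is linear in entry M[0][0]: det = old_det + (v - 1) * C_00
Cofactor C_00 = -3
Want det = 0: -39 + (v - 1) * -3 = 0
  (v - 1) = 39 / -3 = -13
  v = 1 + (-13) = -12

Answer: -12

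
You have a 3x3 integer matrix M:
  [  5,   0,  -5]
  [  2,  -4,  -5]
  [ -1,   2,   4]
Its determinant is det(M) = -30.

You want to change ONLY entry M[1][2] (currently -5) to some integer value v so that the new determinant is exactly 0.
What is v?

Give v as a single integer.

det is linear in entry M[1][2]: det = old_det + (v - -5) * C_12
Cofactor C_12 = -10
Want det = 0: -30 + (v - -5) * -10 = 0
  (v - -5) = 30 / -10 = -3
  v = -5 + (-3) = -8

Answer: -8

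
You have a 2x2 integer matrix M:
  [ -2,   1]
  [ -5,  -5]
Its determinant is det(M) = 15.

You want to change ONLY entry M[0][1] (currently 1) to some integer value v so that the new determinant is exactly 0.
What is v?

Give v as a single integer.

det is linear in entry M[0][1]: det = old_det + (v - 1) * C_01
Cofactor C_01 = 5
Want det = 0: 15 + (v - 1) * 5 = 0
  (v - 1) = -15 / 5 = -3
  v = 1 + (-3) = -2

Answer: -2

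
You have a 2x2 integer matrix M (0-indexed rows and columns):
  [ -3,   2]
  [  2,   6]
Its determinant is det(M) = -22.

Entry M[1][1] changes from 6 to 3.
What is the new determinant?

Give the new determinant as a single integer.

Answer: -13

Derivation:
det is linear in row 1: changing M[1][1] by delta changes det by delta * cofactor(1,1).
Cofactor C_11 = (-1)^(1+1) * minor(1,1) = -3
Entry delta = 3 - 6 = -3
Det delta = -3 * -3 = 9
New det = -22 + 9 = -13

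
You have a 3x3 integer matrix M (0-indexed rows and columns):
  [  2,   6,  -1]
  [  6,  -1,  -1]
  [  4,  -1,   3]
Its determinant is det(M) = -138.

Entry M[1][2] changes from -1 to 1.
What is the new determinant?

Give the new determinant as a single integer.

Answer: -86

Derivation:
det is linear in row 1: changing M[1][2] by delta changes det by delta * cofactor(1,2).
Cofactor C_12 = (-1)^(1+2) * minor(1,2) = 26
Entry delta = 1 - -1 = 2
Det delta = 2 * 26 = 52
New det = -138 + 52 = -86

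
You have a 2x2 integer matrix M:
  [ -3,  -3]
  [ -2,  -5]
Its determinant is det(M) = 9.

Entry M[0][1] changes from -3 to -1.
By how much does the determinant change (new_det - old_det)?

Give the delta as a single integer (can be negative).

Answer: 4

Derivation:
Cofactor C_01 = 2
Entry delta = -1 - -3 = 2
Det delta = entry_delta * cofactor = 2 * 2 = 4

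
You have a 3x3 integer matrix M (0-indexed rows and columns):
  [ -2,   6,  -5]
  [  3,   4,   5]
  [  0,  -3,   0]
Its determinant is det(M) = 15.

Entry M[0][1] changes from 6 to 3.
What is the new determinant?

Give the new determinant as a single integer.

Answer: 15

Derivation:
det is linear in row 0: changing M[0][1] by delta changes det by delta * cofactor(0,1).
Cofactor C_01 = (-1)^(0+1) * minor(0,1) = 0
Entry delta = 3 - 6 = -3
Det delta = -3 * 0 = 0
New det = 15 + 0 = 15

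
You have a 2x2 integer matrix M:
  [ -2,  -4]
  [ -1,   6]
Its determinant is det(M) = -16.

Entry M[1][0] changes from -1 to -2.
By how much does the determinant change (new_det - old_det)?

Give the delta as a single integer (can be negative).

Cofactor C_10 = 4
Entry delta = -2 - -1 = -1
Det delta = entry_delta * cofactor = -1 * 4 = -4

Answer: -4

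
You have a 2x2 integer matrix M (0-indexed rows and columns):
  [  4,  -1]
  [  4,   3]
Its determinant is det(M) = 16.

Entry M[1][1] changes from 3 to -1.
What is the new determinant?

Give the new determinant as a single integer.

Answer: 0

Derivation:
det is linear in row 1: changing M[1][1] by delta changes det by delta * cofactor(1,1).
Cofactor C_11 = (-1)^(1+1) * minor(1,1) = 4
Entry delta = -1 - 3 = -4
Det delta = -4 * 4 = -16
New det = 16 + -16 = 0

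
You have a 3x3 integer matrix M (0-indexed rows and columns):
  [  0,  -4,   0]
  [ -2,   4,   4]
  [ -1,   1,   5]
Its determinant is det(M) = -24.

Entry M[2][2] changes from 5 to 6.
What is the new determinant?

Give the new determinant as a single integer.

Answer: -32

Derivation:
det is linear in row 2: changing M[2][2] by delta changes det by delta * cofactor(2,2).
Cofactor C_22 = (-1)^(2+2) * minor(2,2) = -8
Entry delta = 6 - 5 = 1
Det delta = 1 * -8 = -8
New det = -24 + -8 = -32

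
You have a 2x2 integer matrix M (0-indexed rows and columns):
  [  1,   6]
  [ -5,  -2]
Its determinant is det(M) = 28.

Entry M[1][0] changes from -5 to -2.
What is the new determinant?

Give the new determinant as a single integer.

det is linear in row 1: changing M[1][0] by delta changes det by delta * cofactor(1,0).
Cofactor C_10 = (-1)^(1+0) * minor(1,0) = -6
Entry delta = -2 - -5 = 3
Det delta = 3 * -6 = -18
New det = 28 + -18 = 10

Answer: 10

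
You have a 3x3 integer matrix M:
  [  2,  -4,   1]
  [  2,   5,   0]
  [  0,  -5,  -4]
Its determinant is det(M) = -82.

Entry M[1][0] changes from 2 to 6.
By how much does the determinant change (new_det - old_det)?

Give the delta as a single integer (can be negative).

Cofactor C_10 = -21
Entry delta = 6 - 2 = 4
Det delta = entry_delta * cofactor = 4 * -21 = -84

Answer: -84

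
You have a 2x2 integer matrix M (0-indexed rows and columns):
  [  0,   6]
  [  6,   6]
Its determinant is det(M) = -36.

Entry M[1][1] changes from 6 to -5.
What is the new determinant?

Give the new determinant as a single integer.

det is linear in row 1: changing M[1][1] by delta changes det by delta * cofactor(1,1).
Cofactor C_11 = (-1)^(1+1) * minor(1,1) = 0
Entry delta = -5 - 6 = -11
Det delta = -11 * 0 = 0
New det = -36 + 0 = -36

Answer: -36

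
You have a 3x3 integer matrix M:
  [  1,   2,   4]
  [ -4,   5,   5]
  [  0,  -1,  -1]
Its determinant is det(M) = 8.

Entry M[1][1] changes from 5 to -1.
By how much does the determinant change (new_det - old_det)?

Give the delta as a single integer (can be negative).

Answer: 6

Derivation:
Cofactor C_11 = -1
Entry delta = -1 - 5 = -6
Det delta = entry_delta * cofactor = -6 * -1 = 6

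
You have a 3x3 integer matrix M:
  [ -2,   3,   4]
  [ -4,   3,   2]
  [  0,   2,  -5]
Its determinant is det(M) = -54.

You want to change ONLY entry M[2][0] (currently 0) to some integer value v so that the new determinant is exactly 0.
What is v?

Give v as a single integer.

Answer: -9

Derivation:
det is linear in entry M[2][0]: det = old_det + (v - 0) * C_20
Cofactor C_20 = -6
Want det = 0: -54 + (v - 0) * -6 = 0
  (v - 0) = 54 / -6 = -9
  v = 0 + (-9) = -9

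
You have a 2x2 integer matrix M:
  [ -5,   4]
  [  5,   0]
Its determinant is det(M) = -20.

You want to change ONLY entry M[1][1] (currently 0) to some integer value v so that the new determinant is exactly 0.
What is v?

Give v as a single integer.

Answer: -4

Derivation:
det is linear in entry M[1][1]: det = old_det + (v - 0) * C_11
Cofactor C_11 = -5
Want det = 0: -20 + (v - 0) * -5 = 0
  (v - 0) = 20 / -5 = -4
  v = 0 + (-4) = -4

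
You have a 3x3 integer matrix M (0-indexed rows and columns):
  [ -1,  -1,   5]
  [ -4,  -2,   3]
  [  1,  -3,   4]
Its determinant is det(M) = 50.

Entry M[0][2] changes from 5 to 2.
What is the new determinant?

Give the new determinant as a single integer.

Answer: 8

Derivation:
det is linear in row 0: changing M[0][2] by delta changes det by delta * cofactor(0,2).
Cofactor C_02 = (-1)^(0+2) * minor(0,2) = 14
Entry delta = 2 - 5 = -3
Det delta = -3 * 14 = -42
New det = 50 + -42 = 8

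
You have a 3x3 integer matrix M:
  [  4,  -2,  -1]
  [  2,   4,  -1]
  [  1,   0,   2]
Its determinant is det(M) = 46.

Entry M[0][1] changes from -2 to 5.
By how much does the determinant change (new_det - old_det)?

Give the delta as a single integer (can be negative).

Cofactor C_01 = -5
Entry delta = 5 - -2 = 7
Det delta = entry_delta * cofactor = 7 * -5 = -35

Answer: -35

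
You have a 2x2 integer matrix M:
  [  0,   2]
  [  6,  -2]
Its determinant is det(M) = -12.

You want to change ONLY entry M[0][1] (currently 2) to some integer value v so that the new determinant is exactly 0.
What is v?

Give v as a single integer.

det is linear in entry M[0][1]: det = old_det + (v - 2) * C_01
Cofactor C_01 = -6
Want det = 0: -12 + (v - 2) * -6 = 0
  (v - 2) = 12 / -6 = -2
  v = 2 + (-2) = 0

Answer: 0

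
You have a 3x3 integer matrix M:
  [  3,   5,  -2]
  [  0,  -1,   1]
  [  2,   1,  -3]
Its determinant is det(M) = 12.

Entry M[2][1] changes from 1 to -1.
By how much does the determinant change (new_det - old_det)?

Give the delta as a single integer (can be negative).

Cofactor C_21 = -3
Entry delta = -1 - 1 = -2
Det delta = entry_delta * cofactor = -2 * -3 = 6

Answer: 6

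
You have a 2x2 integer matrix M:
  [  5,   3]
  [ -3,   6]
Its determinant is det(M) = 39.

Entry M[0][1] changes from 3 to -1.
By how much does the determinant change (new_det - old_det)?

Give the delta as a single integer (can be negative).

Answer: -12

Derivation:
Cofactor C_01 = 3
Entry delta = -1 - 3 = -4
Det delta = entry_delta * cofactor = -4 * 3 = -12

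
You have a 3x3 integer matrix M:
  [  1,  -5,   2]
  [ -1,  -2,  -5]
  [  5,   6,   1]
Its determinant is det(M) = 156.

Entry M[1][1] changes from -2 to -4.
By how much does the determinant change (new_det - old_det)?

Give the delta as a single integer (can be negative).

Cofactor C_11 = -9
Entry delta = -4 - -2 = -2
Det delta = entry_delta * cofactor = -2 * -9 = 18

Answer: 18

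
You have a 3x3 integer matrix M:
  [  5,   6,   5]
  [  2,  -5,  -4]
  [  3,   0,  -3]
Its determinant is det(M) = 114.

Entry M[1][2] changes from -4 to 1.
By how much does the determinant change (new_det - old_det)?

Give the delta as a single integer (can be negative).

Answer: 90

Derivation:
Cofactor C_12 = 18
Entry delta = 1 - -4 = 5
Det delta = entry_delta * cofactor = 5 * 18 = 90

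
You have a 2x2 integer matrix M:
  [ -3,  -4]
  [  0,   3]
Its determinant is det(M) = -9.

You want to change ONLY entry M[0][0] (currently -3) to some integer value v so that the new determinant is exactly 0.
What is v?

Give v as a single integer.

det is linear in entry M[0][0]: det = old_det + (v - -3) * C_00
Cofactor C_00 = 3
Want det = 0: -9 + (v - -3) * 3 = 0
  (v - -3) = 9 / 3 = 3
  v = -3 + (3) = 0

Answer: 0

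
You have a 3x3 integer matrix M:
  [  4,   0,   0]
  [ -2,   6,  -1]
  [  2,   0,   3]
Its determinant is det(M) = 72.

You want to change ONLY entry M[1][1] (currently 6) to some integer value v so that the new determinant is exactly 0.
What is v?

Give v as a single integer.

Answer: 0

Derivation:
det is linear in entry M[1][1]: det = old_det + (v - 6) * C_11
Cofactor C_11 = 12
Want det = 0: 72 + (v - 6) * 12 = 0
  (v - 6) = -72 / 12 = -6
  v = 6 + (-6) = 0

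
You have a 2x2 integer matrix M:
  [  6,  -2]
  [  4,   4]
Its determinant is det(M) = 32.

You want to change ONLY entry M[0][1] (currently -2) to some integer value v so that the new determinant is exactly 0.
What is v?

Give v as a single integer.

Answer: 6

Derivation:
det is linear in entry M[0][1]: det = old_det + (v - -2) * C_01
Cofactor C_01 = -4
Want det = 0: 32 + (v - -2) * -4 = 0
  (v - -2) = -32 / -4 = 8
  v = -2 + (8) = 6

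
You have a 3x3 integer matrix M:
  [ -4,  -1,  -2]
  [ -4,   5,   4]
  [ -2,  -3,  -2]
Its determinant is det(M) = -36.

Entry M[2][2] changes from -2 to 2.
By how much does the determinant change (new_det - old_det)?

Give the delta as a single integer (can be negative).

Cofactor C_22 = -24
Entry delta = 2 - -2 = 4
Det delta = entry_delta * cofactor = 4 * -24 = -96

Answer: -96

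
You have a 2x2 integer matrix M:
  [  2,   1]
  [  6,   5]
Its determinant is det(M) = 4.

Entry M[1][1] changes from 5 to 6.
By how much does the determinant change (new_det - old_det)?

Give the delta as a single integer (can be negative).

Cofactor C_11 = 2
Entry delta = 6 - 5 = 1
Det delta = entry_delta * cofactor = 1 * 2 = 2

Answer: 2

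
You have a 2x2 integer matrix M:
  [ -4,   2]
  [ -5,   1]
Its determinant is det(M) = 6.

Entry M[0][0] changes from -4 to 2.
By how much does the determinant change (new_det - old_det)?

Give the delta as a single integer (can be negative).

Answer: 6

Derivation:
Cofactor C_00 = 1
Entry delta = 2 - -4 = 6
Det delta = entry_delta * cofactor = 6 * 1 = 6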